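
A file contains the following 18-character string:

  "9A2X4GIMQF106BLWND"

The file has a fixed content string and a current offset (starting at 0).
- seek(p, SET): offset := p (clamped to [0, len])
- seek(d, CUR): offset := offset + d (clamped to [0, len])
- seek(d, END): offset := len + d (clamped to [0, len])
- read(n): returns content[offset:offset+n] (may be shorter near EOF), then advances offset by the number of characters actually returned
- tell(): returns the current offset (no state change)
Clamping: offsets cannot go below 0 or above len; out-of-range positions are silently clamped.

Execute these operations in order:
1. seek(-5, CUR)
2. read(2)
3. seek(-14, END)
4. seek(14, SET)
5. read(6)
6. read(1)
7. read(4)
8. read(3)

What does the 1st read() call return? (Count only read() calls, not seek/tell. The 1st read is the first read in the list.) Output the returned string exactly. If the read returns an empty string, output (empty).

Answer: 9A

Derivation:
After 1 (seek(-5, CUR)): offset=0
After 2 (read(2)): returned '9A', offset=2
After 3 (seek(-14, END)): offset=4
After 4 (seek(14, SET)): offset=14
After 5 (read(6)): returned 'LWND', offset=18
After 6 (read(1)): returned '', offset=18
After 7 (read(4)): returned '', offset=18
After 8 (read(3)): returned '', offset=18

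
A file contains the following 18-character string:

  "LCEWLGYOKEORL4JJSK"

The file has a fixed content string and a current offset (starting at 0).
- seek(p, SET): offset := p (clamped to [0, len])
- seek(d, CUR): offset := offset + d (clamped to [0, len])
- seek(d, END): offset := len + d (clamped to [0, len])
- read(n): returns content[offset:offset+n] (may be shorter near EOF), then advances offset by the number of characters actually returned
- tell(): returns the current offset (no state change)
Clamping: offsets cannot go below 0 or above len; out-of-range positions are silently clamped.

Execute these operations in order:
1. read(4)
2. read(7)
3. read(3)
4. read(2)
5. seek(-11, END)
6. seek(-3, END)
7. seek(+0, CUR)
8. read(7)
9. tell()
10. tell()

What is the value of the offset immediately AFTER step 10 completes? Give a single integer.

Answer: 18

Derivation:
After 1 (read(4)): returned 'LCEW', offset=4
After 2 (read(7)): returned 'LGYOKEO', offset=11
After 3 (read(3)): returned 'RL4', offset=14
After 4 (read(2)): returned 'JJ', offset=16
After 5 (seek(-11, END)): offset=7
After 6 (seek(-3, END)): offset=15
After 7 (seek(+0, CUR)): offset=15
After 8 (read(7)): returned 'JSK', offset=18
After 9 (tell()): offset=18
After 10 (tell()): offset=18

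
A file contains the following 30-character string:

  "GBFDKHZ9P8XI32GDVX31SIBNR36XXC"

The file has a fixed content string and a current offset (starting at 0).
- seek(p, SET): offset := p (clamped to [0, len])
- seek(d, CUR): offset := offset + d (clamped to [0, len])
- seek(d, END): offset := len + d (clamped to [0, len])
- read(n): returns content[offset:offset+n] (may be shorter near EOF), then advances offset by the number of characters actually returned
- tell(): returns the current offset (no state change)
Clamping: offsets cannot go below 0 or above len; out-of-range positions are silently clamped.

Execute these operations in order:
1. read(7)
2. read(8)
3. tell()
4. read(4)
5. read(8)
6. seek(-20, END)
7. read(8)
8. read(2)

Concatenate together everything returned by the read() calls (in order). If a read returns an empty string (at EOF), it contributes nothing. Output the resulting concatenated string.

Answer: GBFDKHZ9P8XI32GDVX31SIBNR36XI32GDVX31

Derivation:
After 1 (read(7)): returned 'GBFDKHZ', offset=7
After 2 (read(8)): returned '9P8XI32G', offset=15
After 3 (tell()): offset=15
After 4 (read(4)): returned 'DVX3', offset=19
After 5 (read(8)): returned '1SIBNR36', offset=27
After 6 (seek(-20, END)): offset=10
After 7 (read(8)): returned 'XI32GDVX', offset=18
After 8 (read(2)): returned '31', offset=20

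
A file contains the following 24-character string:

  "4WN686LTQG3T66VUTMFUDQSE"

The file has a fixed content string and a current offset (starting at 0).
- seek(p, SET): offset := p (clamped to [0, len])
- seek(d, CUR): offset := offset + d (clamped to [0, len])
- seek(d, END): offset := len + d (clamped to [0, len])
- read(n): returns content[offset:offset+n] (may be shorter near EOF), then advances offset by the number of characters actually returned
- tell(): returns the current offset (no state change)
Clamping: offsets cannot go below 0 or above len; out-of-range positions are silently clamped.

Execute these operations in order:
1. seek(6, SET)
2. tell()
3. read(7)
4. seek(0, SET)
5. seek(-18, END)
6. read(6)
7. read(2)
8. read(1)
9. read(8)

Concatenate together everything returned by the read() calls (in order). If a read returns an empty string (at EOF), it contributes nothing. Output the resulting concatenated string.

Answer: LTQG3T6LTQG3T66VUTMFUDQS

Derivation:
After 1 (seek(6, SET)): offset=6
After 2 (tell()): offset=6
After 3 (read(7)): returned 'LTQG3T6', offset=13
After 4 (seek(0, SET)): offset=0
After 5 (seek(-18, END)): offset=6
After 6 (read(6)): returned 'LTQG3T', offset=12
After 7 (read(2)): returned '66', offset=14
After 8 (read(1)): returned 'V', offset=15
After 9 (read(8)): returned 'UTMFUDQS', offset=23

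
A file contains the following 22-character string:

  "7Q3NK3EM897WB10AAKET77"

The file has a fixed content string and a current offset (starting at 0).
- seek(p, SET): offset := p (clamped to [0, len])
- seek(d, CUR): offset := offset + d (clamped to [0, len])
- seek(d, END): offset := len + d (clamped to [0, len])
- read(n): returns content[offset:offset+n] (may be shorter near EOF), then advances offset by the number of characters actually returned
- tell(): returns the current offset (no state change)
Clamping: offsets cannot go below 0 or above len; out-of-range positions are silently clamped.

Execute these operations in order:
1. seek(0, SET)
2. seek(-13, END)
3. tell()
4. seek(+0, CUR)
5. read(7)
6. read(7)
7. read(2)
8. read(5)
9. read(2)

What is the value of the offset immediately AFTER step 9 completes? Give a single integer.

Answer: 22

Derivation:
After 1 (seek(0, SET)): offset=0
After 2 (seek(-13, END)): offset=9
After 3 (tell()): offset=9
After 4 (seek(+0, CUR)): offset=9
After 5 (read(7)): returned '97WB10A', offset=16
After 6 (read(7)): returned 'AKET77', offset=22
After 7 (read(2)): returned '', offset=22
After 8 (read(5)): returned '', offset=22
After 9 (read(2)): returned '', offset=22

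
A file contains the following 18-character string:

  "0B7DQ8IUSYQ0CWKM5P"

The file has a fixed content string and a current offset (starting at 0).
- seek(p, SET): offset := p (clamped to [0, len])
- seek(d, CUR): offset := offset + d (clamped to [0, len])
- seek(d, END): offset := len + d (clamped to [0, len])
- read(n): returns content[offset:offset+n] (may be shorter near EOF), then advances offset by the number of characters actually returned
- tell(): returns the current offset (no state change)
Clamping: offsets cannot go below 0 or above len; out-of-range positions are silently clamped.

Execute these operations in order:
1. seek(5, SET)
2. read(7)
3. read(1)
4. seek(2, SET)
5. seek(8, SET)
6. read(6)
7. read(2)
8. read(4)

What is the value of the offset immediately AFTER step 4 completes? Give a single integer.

After 1 (seek(5, SET)): offset=5
After 2 (read(7)): returned '8IUSYQ0', offset=12
After 3 (read(1)): returned 'C', offset=13
After 4 (seek(2, SET)): offset=2

Answer: 2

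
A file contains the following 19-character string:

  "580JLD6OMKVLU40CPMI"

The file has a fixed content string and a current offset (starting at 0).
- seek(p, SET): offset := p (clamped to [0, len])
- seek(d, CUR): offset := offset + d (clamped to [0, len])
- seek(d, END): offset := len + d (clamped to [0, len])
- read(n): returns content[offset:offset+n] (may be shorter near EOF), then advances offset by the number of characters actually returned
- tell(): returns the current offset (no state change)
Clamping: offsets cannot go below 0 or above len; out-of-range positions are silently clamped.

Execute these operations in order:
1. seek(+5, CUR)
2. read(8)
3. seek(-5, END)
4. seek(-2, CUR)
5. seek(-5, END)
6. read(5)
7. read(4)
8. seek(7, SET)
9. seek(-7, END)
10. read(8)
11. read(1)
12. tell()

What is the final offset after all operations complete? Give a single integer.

After 1 (seek(+5, CUR)): offset=5
After 2 (read(8)): returned 'D6OMKVLU', offset=13
After 3 (seek(-5, END)): offset=14
After 4 (seek(-2, CUR)): offset=12
After 5 (seek(-5, END)): offset=14
After 6 (read(5)): returned '0CPMI', offset=19
After 7 (read(4)): returned '', offset=19
After 8 (seek(7, SET)): offset=7
After 9 (seek(-7, END)): offset=12
After 10 (read(8)): returned 'U40CPMI', offset=19
After 11 (read(1)): returned '', offset=19
After 12 (tell()): offset=19

Answer: 19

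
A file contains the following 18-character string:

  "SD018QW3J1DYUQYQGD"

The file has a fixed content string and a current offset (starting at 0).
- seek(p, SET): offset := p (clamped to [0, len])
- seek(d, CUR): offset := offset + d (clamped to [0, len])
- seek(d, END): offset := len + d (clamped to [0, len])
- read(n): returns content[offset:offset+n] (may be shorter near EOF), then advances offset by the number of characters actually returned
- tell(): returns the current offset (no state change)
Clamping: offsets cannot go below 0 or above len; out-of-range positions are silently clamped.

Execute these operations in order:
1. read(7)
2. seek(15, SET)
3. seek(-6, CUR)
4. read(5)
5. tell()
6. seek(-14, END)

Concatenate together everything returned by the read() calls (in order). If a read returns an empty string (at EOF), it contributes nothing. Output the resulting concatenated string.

After 1 (read(7)): returned 'SD018QW', offset=7
After 2 (seek(15, SET)): offset=15
After 3 (seek(-6, CUR)): offset=9
After 4 (read(5)): returned '1DYUQ', offset=14
After 5 (tell()): offset=14
After 6 (seek(-14, END)): offset=4

Answer: SD018QW1DYUQ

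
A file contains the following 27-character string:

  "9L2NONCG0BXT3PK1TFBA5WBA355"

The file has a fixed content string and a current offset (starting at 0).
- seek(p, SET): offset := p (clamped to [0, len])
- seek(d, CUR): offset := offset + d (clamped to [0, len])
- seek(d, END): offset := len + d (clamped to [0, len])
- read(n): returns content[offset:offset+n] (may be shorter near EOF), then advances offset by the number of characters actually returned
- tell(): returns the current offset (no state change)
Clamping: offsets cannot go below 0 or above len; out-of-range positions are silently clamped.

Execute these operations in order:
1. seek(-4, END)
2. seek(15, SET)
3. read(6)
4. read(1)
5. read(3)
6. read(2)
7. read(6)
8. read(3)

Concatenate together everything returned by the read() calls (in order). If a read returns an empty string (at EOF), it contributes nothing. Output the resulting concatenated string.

Answer: 1TFBA5WBA355

Derivation:
After 1 (seek(-4, END)): offset=23
After 2 (seek(15, SET)): offset=15
After 3 (read(6)): returned '1TFBA5', offset=21
After 4 (read(1)): returned 'W', offset=22
After 5 (read(3)): returned 'BA3', offset=25
After 6 (read(2)): returned '55', offset=27
After 7 (read(6)): returned '', offset=27
After 8 (read(3)): returned '', offset=27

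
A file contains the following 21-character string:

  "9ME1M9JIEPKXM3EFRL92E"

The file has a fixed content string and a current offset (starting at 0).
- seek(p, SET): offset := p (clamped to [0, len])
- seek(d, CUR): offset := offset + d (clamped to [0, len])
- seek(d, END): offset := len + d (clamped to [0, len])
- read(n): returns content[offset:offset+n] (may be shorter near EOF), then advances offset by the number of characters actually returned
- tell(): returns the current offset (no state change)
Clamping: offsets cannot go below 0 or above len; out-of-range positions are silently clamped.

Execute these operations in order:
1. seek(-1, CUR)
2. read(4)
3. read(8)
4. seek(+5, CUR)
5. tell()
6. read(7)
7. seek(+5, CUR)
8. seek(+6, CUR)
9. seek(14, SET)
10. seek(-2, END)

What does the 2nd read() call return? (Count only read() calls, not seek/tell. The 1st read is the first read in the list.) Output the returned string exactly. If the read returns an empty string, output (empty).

Answer: M9JIEPKX

Derivation:
After 1 (seek(-1, CUR)): offset=0
After 2 (read(4)): returned '9ME1', offset=4
After 3 (read(8)): returned 'M9JIEPKX', offset=12
After 4 (seek(+5, CUR)): offset=17
After 5 (tell()): offset=17
After 6 (read(7)): returned 'L92E', offset=21
After 7 (seek(+5, CUR)): offset=21
After 8 (seek(+6, CUR)): offset=21
After 9 (seek(14, SET)): offset=14
After 10 (seek(-2, END)): offset=19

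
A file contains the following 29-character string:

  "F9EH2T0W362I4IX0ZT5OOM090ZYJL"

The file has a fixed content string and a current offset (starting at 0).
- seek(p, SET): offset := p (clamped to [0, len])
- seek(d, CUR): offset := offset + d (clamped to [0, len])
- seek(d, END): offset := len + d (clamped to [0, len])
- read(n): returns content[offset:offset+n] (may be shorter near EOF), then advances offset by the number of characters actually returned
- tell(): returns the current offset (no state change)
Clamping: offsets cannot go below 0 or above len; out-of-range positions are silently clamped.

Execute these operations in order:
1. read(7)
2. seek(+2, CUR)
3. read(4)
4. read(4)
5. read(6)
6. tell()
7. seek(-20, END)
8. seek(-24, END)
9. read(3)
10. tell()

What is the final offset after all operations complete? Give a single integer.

Answer: 8

Derivation:
After 1 (read(7)): returned 'F9EH2T0', offset=7
After 2 (seek(+2, CUR)): offset=9
After 3 (read(4)): returned '62I4', offset=13
After 4 (read(4)): returned 'IX0Z', offset=17
After 5 (read(6)): returned 'T5OOM0', offset=23
After 6 (tell()): offset=23
After 7 (seek(-20, END)): offset=9
After 8 (seek(-24, END)): offset=5
After 9 (read(3)): returned 'T0W', offset=8
After 10 (tell()): offset=8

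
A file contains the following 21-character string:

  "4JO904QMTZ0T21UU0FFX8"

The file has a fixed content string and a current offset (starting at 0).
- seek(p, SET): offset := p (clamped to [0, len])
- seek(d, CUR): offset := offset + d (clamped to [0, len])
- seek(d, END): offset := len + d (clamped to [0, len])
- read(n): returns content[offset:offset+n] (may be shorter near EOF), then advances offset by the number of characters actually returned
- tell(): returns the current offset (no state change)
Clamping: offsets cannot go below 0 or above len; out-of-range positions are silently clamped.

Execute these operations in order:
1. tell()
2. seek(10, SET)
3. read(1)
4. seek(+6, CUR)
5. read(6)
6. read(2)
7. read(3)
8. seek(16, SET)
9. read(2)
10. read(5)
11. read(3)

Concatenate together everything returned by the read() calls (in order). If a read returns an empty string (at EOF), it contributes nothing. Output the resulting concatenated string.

Answer: 0FFX80FFX8

Derivation:
After 1 (tell()): offset=0
After 2 (seek(10, SET)): offset=10
After 3 (read(1)): returned '0', offset=11
After 4 (seek(+6, CUR)): offset=17
After 5 (read(6)): returned 'FFX8', offset=21
After 6 (read(2)): returned '', offset=21
After 7 (read(3)): returned '', offset=21
After 8 (seek(16, SET)): offset=16
After 9 (read(2)): returned '0F', offset=18
After 10 (read(5)): returned 'FX8', offset=21
After 11 (read(3)): returned '', offset=21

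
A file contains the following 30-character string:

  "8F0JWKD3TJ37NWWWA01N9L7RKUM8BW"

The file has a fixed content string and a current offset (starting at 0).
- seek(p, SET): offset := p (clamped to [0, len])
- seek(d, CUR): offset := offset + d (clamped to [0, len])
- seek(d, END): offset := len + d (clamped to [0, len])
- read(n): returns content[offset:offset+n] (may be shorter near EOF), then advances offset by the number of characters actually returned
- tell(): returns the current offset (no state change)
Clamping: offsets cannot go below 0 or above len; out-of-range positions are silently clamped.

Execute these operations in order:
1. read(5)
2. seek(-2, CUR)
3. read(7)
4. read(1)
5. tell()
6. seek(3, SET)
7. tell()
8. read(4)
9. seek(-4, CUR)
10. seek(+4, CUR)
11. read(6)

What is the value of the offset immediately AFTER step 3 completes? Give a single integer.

After 1 (read(5)): returned '8F0JW', offset=5
After 2 (seek(-2, CUR)): offset=3
After 3 (read(7)): returned 'JWKD3TJ', offset=10

Answer: 10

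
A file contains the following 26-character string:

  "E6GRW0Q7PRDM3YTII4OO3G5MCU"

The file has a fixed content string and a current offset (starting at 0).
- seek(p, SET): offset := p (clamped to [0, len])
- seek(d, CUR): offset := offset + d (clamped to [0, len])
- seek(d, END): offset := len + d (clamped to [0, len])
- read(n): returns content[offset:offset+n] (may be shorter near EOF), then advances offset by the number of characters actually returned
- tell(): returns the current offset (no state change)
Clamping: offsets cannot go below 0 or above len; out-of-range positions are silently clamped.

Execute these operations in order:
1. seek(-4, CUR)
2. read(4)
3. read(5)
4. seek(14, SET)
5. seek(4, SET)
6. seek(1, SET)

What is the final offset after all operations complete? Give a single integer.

Answer: 1

Derivation:
After 1 (seek(-4, CUR)): offset=0
After 2 (read(4)): returned 'E6GR', offset=4
After 3 (read(5)): returned 'W0Q7P', offset=9
After 4 (seek(14, SET)): offset=14
After 5 (seek(4, SET)): offset=4
After 6 (seek(1, SET)): offset=1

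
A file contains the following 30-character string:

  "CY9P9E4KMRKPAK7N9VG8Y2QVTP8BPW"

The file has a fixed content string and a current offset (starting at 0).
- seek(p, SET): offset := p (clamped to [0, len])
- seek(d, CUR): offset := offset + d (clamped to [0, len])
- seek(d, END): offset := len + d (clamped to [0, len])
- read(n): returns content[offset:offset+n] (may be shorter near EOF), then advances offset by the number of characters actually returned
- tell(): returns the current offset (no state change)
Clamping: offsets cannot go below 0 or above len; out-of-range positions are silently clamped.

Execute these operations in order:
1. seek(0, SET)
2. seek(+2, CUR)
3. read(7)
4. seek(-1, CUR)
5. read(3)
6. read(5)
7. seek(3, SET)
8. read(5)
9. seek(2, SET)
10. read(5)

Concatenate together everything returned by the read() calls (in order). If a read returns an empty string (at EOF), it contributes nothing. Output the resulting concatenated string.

Answer: 9P9E4KMMRKPAK7NP9E4K9P9E4

Derivation:
After 1 (seek(0, SET)): offset=0
After 2 (seek(+2, CUR)): offset=2
After 3 (read(7)): returned '9P9E4KM', offset=9
After 4 (seek(-1, CUR)): offset=8
After 5 (read(3)): returned 'MRK', offset=11
After 6 (read(5)): returned 'PAK7N', offset=16
After 7 (seek(3, SET)): offset=3
After 8 (read(5)): returned 'P9E4K', offset=8
After 9 (seek(2, SET)): offset=2
After 10 (read(5)): returned '9P9E4', offset=7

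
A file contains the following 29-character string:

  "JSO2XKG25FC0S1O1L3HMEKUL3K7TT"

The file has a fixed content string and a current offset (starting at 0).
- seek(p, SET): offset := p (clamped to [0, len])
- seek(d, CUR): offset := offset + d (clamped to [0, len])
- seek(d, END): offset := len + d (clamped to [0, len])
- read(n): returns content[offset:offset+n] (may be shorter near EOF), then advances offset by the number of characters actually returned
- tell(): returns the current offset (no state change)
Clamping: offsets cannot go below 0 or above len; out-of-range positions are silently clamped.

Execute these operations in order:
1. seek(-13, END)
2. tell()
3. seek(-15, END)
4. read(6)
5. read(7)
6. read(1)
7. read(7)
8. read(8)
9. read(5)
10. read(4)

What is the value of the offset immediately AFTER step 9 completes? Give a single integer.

After 1 (seek(-13, END)): offset=16
After 2 (tell()): offset=16
After 3 (seek(-15, END)): offset=14
After 4 (read(6)): returned 'O1L3HM', offset=20
After 5 (read(7)): returned 'EKUL3K7', offset=27
After 6 (read(1)): returned 'T', offset=28
After 7 (read(7)): returned 'T', offset=29
After 8 (read(8)): returned '', offset=29
After 9 (read(5)): returned '', offset=29

Answer: 29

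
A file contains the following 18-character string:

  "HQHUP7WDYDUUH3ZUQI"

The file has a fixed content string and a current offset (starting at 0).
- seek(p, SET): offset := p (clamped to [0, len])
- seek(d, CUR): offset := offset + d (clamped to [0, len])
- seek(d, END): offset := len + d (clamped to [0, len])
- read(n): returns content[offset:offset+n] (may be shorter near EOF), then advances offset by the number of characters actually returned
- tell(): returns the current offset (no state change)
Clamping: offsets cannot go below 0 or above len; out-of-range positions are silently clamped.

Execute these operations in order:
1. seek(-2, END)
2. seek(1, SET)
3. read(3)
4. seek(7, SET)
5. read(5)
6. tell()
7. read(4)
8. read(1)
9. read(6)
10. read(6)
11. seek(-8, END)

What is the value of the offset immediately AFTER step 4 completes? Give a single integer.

After 1 (seek(-2, END)): offset=16
After 2 (seek(1, SET)): offset=1
After 3 (read(3)): returned 'QHU', offset=4
After 4 (seek(7, SET)): offset=7

Answer: 7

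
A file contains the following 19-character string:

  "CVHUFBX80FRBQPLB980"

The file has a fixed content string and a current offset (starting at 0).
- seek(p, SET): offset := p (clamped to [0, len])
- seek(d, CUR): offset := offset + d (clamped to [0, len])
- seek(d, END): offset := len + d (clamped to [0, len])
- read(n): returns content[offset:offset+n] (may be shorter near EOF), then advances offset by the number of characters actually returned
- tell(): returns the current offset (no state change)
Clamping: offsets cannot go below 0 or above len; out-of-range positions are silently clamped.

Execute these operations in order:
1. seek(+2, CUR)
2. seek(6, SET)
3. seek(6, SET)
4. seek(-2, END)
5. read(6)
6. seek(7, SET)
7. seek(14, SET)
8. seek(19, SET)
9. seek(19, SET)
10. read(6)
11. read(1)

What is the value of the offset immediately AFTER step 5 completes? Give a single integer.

After 1 (seek(+2, CUR)): offset=2
After 2 (seek(6, SET)): offset=6
After 3 (seek(6, SET)): offset=6
After 4 (seek(-2, END)): offset=17
After 5 (read(6)): returned '80', offset=19

Answer: 19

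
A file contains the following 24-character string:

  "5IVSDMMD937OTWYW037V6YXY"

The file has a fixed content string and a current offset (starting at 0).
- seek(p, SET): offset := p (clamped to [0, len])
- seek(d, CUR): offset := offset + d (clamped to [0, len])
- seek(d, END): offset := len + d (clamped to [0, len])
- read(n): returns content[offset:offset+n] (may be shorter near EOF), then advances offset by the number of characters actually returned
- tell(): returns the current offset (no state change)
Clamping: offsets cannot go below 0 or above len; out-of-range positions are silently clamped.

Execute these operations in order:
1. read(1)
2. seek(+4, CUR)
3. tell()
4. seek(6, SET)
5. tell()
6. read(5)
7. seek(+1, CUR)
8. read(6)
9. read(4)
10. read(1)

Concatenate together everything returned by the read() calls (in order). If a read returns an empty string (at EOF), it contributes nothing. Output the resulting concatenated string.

Answer: 5MD937TWYW037V6YX

Derivation:
After 1 (read(1)): returned '5', offset=1
After 2 (seek(+4, CUR)): offset=5
After 3 (tell()): offset=5
After 4 (seek(6, SET)): offset=6
After 5 (tell()): offset=6
After 6 (read(5)): returned 'MD937', offset=11
After 7 (seek(+1, CUR)): offset=12
After 8 (read(6)): returned 'TWYW03', offset=18
After 9 (read(4)): returned '7V6Y', offset=22
After 10 (read(1)): returned 'X', offset=23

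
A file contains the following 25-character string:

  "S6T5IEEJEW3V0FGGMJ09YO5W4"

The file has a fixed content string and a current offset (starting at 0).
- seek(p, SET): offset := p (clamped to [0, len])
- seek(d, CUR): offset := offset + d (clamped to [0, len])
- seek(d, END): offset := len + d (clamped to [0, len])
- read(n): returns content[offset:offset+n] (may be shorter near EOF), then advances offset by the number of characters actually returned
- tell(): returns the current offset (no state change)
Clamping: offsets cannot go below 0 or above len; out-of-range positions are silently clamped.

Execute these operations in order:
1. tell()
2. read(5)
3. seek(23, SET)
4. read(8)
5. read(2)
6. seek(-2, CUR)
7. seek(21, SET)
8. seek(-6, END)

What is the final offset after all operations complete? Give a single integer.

After 1 (tell()): offset=0
After 2 (read(5)): returned 'S6T5I', offset=5
After 3 (seek(23, SET)): offset=23
After 4 (read(8)): returned 'W4', offset=25
After 5 (read(2)): returned '', offset=25
After 6 (seek(-2, CUR)): offset=23
After 7 (seek(21, SET)): offset=21
After 8 (seek(-6, END)): offset=19

Answer: 19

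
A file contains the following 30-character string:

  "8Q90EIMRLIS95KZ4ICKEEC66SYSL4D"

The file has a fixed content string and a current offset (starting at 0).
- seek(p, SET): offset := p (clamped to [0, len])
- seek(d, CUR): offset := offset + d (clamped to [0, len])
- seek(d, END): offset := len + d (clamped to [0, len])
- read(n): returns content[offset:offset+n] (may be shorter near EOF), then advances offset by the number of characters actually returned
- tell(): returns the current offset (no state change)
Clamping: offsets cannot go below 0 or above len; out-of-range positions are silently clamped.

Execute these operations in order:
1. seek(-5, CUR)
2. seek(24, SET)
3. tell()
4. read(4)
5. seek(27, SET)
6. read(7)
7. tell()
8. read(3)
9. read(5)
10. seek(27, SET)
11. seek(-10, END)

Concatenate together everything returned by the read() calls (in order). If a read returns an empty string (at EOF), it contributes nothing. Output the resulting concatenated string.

After 1 (seek(-5, CUR)): offset=0
After 2 (seek(24, SET)): offset=24
After 3 (tell()): offset=24
After 4 (read(4)): returned 'SYSL', offset=28
After 5 (seek(27, SET)): offset=27
After 6 (read(7)): returned 'L4D', offset=30
After 7 (tell()): offset=30
After 8 (read(3)): returned '', offset=30
After 9 (read(5)): returned '', offset=30
After 10 (seek(27, SET)): offset=27
After 11 (seek(-10, END)): offset=20

Answer: SYSLL4D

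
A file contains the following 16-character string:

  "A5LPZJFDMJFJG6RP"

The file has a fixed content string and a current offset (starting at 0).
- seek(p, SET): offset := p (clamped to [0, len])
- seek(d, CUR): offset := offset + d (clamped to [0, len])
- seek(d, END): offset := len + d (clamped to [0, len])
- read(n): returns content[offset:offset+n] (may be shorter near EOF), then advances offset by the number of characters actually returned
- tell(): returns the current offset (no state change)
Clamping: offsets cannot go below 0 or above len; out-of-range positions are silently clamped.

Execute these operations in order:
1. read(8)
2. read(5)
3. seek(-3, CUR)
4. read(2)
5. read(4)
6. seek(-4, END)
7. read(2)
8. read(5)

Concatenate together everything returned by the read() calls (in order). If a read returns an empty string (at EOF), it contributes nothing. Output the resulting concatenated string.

Answer: A5LPZJFDMJFJGFJG6RPG6RP

Derivation:
After 1 (read(8)): returned 'A5LPZJFD', offset=8
After 2 (read(5)): returned 'MJFJG', offset=13
After 3 (seek(-3, CUR)): offset=10
After 4 (read(2)): returned 'FJ', offset=12
After 5 (read(4)): returned 'G6RP', offset=16
After 6 (seek(-4, END)): offset=12
After 7 (read(2)): returned 'G6', offset=14
After 8 (read(5)): returned 'RP', offset=16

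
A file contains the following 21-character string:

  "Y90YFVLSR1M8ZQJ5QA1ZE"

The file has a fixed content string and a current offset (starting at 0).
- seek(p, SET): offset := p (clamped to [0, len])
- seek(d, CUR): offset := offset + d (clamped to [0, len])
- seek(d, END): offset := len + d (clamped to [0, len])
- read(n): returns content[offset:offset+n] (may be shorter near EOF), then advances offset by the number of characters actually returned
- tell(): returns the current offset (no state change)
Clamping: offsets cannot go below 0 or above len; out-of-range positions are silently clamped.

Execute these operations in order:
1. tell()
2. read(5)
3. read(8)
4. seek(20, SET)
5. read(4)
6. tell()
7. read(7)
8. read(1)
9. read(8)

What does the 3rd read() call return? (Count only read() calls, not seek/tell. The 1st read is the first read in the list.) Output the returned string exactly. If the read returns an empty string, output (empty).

Answer: E

Derivation:
After 1 (tell()): offset=0
After 2 (read(5)): returned 'Y90YF', offset=5
After 3 (read(8)): returned 'VLSR1M8Z', offset=13
After 4 (seek(20, SET)): offset=20
After 5 (read(4)): returned 'E', offset=21
After 6 (tell()): offset=21
After 7 (read(7)): returned '', offset=21
After 8 (read(1)): returned '', offset=21
After 9 (read(8)): returned '', offset=21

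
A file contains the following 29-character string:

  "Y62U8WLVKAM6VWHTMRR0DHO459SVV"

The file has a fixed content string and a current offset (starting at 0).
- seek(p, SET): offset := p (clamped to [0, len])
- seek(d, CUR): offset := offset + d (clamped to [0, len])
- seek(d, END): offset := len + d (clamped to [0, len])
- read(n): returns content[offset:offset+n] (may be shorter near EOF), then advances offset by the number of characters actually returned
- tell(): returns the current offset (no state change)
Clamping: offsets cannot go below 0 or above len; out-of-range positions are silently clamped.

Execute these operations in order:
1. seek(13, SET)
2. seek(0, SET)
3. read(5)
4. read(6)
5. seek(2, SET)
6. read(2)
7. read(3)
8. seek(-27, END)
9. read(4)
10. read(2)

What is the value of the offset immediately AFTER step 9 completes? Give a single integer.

Answer: 6

Derivation:
After 1 (seek(13, SET)): offset=13
After 2 (seek(0, SET)): offset=0
After 3 (read(5)): returned 'Y62U8', offset=5
After 4 (read(6)): returned 'WLVKAM', offset=11
After 5 (seek(2, SET)): offset=2
After 6 (read(2)): returned '2U', offset=4
After 7 (read(3)): returned '8WL', offset=7
After 8 (seek(-27, END)): offset=2
After 9 (read(4)): returned '2U8W', offset=6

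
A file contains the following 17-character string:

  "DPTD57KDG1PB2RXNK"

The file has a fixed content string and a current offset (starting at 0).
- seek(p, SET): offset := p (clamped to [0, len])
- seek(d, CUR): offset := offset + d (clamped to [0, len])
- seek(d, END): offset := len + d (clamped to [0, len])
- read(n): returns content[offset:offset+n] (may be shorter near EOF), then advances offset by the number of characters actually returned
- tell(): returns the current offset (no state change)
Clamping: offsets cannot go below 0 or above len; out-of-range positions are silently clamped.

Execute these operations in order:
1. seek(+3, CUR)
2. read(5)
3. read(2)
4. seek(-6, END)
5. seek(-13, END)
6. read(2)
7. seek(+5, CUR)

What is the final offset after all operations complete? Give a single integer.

After 1 (seek(+3, CUR)): offset=3
After 2 (read(5)): returned 'D57KD', offset=8
After 3 (read(2)): returned 'G1', offset=10
After 4 (seek(-6, END)): offset=11
After 5 (seek(-13, END)): offset=4
After 6 (read(2)): returned '57', offset=6
After 7 (seek(+5, CUR)): offset=11

Answer: 11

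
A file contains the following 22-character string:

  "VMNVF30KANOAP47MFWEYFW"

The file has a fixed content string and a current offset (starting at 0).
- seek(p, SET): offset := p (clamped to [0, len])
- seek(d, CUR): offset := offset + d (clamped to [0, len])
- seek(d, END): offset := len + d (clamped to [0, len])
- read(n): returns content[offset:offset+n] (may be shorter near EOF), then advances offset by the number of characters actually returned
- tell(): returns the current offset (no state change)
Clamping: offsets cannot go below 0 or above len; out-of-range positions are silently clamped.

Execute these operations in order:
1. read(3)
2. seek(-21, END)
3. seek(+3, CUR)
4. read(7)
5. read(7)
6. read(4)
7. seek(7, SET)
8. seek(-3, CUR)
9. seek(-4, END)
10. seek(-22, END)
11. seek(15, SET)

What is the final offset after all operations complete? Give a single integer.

Answer: 15

Derivation:
After 1 (read(3)): returned 'VMN', offset=3
After 2 (seek(-21, END)): offset=1
After 3 (seek(+3, CUR)): offset=4
After 4 (read(7)): returned 'F30KANO', offset=11
After 5 (read(7)): returned 'AP47MFW', offset=18
After 6 (read(4)): returned 'EYFW', offset=22
After 7 (seek(7, SET)): offset=7
After 8 (seek(-3, CUR)): offset=4
After 9 (seek(-4, END)): offset=18
After 10 (seek(-22, END)): offset=0
After 11 (seek(15, SET)): offset=15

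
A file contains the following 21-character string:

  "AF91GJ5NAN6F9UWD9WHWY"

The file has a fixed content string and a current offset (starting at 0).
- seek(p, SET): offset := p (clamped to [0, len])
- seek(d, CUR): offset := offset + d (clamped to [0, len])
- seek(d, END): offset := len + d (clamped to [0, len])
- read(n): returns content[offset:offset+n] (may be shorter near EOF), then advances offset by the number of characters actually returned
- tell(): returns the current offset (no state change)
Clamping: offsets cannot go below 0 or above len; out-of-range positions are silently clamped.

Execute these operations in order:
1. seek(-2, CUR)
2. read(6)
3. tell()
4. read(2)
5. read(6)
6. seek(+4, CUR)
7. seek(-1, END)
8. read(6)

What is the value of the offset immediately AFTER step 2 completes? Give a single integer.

Answer: 6

Derivation:
After 1 (seek(-2, CUR)): offset=0
After 2 (read(6)): returned 'AF91GJ', offset=6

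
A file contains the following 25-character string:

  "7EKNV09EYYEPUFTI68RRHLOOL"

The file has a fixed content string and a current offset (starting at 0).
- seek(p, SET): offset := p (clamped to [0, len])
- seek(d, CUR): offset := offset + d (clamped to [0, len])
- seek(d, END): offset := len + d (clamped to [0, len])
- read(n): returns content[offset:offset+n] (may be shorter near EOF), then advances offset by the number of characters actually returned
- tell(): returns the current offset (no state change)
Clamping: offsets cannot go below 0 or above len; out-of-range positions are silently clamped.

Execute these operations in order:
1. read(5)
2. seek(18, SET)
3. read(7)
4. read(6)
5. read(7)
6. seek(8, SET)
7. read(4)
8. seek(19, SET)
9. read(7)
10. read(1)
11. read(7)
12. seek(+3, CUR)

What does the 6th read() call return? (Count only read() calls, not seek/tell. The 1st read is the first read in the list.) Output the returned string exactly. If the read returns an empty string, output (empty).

Answer: RHLOOL

Derivation:
After 1 (read(5)): returned '7EKNV', offset=5
After 2 (seek(18, SET)): offset=18
After 3 (read(7)): returned 'RRHLOOL', offset=25
After 4 (read(6)): returned '', offset=25
After 5 (read(7)): returned '', offset=25
After 6 (seek(8, SET)): offset=8
After 7 (read(4)): returned 'YYEP', offset=12
After 8 (seek(19, SET)): offset=19
After 9 (read(7)): returned 'RHLOOL', offset=25
After 10 (read(1)): returned '', offset=25
After 11 (read(7)): returned '', offset=25
After 12 (seek(+3, CUR)): offset=25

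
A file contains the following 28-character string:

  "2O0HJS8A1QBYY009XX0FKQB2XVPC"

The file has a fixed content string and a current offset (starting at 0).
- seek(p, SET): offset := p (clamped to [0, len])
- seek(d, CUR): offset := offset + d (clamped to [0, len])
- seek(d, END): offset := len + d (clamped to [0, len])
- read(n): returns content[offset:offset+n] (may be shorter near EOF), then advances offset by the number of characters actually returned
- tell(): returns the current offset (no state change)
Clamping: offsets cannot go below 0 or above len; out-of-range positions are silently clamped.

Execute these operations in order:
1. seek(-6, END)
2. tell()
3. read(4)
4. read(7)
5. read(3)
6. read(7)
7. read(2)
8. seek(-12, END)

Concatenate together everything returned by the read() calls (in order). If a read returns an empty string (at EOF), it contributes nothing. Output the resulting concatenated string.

After 1 (seek(-6, END)): offset=22
After 2 (tell()): offset=22
After 3 (read(4)): returned 'B2XV', offset=26
After 4 (read(7)): returned 'PC', offset=28
After 5 (read(3)): returned '', offset=28
After 6 (read(7)): returned '', offset=28
After 7 (read(2)): returned '', offset=28
After 8 (seek(-12, END)): offset=16

Answer: B2XVPC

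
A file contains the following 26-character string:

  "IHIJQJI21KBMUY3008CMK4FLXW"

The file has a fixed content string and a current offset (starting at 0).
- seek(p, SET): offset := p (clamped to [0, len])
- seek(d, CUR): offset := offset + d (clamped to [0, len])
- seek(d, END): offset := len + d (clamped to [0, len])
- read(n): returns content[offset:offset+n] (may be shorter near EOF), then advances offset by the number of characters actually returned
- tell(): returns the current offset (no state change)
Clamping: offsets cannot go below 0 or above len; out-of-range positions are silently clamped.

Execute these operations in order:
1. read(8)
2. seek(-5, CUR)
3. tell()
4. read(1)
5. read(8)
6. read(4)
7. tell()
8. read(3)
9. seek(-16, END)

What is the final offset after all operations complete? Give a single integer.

Answer: 10

Derivation:
After 1 (read(8)): returned 'IHIJQJI2', offset=8
After 2 (seek(-5, CUR)): offset=3
After 3 (tell()): offset=3
After 4 (read(1)): returned 'J', offset=4
After 5 (read(8)): returned 'QJI21KBM', offset=12
After 6 (read(4)): returned 'UY30', offset=16
After 7 (tell()): offset=16
After 8 (read(3)): returned '08C', offset=19
After 9 (seek(-16, END)): offset=10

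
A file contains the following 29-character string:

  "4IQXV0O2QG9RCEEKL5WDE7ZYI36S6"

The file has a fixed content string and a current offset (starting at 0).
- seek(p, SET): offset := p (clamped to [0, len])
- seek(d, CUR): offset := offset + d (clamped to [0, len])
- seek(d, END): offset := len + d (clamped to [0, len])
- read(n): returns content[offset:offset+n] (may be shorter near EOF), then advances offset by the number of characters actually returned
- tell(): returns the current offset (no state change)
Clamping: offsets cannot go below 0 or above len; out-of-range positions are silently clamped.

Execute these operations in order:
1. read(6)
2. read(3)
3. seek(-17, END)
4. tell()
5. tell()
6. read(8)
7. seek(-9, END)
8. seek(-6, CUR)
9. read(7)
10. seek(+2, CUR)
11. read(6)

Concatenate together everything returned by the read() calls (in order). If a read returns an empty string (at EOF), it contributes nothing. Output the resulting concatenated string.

Answer: 4IQXV0O2QCEEKL5WDEKL5WDEYI36S6

Derivation:
After 1 (read(6)): returned '4IQXV0', offset=6
After 2 (read(3)): returned 'O2Q', offset=9
After 3 (seek(-17, END)): offset=12
After 4 (tell()): offset=12
After 5 (tell()): offset=12
After 6 (read(8)): returned 'CEEKL5WD', offset=20
After 7 (seek(-9, END)): offset=20
After 8 (seek(-6, CUR)): offset=14
After 9 (read(7)): returned 'EKL5WDE', offset=21
After 10 (seek(+2, CUR)): offset=23
After 11 (read(6)): returned 'YI36S6', offset=29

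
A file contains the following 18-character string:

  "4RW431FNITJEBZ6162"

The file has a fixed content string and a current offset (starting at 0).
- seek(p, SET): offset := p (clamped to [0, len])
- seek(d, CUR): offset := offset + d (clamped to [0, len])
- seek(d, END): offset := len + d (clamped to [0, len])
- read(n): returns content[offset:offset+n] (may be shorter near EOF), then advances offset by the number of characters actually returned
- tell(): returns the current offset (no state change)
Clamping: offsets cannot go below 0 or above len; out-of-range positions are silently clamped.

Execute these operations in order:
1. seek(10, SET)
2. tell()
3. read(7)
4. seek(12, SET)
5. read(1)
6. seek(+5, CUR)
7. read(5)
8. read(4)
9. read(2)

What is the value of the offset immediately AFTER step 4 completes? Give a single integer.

After 1 (seek(10, SET)): offset=10
After 2 (tell()): offset=10
After 3 (read(7)): returned 'JEBZ616', offset=17
After 4 (seek(12, SET)): offset=12

Answer: 12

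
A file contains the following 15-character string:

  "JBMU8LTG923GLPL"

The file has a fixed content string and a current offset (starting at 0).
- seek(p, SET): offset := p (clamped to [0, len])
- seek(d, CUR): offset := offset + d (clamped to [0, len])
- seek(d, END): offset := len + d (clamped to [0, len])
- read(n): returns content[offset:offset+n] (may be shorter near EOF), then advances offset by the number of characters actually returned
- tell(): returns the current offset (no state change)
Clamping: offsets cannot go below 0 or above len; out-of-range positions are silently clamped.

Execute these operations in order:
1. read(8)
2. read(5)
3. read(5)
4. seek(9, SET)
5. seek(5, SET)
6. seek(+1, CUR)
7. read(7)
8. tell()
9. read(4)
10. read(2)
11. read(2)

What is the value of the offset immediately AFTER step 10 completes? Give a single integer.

Answer: 15

Derivation:
After 1 (read(8)): returned 'JBMU8LTG', offset=8
After 2 (read(5)): returned '923GL', offset=13
After 3 (read(5)): returned 'PL', offset=15
After 4 (seek(9, SET)): offset=9
After 5 (seek(5, SET)): offset=5
After 6 (seek(+1, CUR)): offset=6
After 7 (read(7)): returned 'TG923GL', offset=13
After 8 (tell()): offset=13
After 9 (read(4)): returned 'PL', offset=15
After 10 (read(2)): returned '', offset=15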